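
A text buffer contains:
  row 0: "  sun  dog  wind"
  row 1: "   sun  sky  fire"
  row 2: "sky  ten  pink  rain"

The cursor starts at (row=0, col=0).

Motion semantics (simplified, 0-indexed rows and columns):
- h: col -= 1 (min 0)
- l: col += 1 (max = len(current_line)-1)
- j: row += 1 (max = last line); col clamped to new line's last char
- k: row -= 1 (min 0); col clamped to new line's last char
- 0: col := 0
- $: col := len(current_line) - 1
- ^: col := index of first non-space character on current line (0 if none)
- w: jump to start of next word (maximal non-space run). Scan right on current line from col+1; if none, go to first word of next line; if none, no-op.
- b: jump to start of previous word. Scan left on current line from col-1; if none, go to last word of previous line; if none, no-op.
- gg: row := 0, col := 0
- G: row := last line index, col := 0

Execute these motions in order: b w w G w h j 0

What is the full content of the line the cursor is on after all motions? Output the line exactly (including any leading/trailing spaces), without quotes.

After 1 (b): row=0 col=0 char='_'
After 2 (w): row=0 col=2 char='s'
After 3 (w): row=0 col=7 char='d'
After 4 (G): row=2 col=0 char='s'
After 5 (w): row=2 col=5 char='t'
After 6 (h): row=2 col=4 char='_'
After 7 (j): row=2 col=4 char='_'
After 8 (0): row=2 col=0 char='s'

Answer: sky  ten  pink  rain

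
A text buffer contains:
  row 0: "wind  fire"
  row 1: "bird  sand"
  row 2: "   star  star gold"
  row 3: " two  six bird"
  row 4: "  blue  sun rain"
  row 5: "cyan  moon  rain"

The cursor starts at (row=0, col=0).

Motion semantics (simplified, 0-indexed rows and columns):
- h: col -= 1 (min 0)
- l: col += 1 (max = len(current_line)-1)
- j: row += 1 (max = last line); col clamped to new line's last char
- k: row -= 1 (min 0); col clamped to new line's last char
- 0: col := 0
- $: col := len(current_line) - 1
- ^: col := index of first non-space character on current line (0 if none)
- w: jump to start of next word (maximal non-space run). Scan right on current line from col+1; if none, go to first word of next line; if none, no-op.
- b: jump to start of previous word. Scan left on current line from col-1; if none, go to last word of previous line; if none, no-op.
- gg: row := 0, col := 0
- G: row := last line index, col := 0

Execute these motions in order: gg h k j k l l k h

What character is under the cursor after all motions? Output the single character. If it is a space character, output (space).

Answer: i

Derivation:
After 1 (gg): row=0 col=0 char='w'
After 2 (h): row=0 col=0 char='w'
After 3 (k): row=0 col=0 char='w'
After 4 (j): row=1 col=0 char='b'
After 5 (k): row=0 col=0 char='w'
After 6 (l): row=0 col=1 char='i'
After 7 (l): row=0 col=2 char='n'
After 8 (k): row=0 col=2 char='n'
After 9 (h): row=0 col=1 char='i'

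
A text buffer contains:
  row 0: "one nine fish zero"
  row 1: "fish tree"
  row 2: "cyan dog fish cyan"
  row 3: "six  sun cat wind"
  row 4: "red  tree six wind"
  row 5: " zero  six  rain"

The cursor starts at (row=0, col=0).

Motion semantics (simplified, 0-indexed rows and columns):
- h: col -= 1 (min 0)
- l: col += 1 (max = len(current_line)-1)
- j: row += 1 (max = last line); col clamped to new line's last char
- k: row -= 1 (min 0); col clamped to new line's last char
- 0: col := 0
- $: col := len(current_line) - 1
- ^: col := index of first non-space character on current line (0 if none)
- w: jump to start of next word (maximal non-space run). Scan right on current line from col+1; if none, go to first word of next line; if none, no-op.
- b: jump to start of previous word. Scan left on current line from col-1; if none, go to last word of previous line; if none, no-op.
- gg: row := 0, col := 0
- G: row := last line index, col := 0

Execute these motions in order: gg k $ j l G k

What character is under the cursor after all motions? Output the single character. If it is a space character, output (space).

After 1 (gg): row=0 col=0 char='o'
After 2 (k): row=0 col=0 char='o'
After 3 ($): row=0 col=17 char='o'
After 4 (j): row=1 col=8 char='e'
After 5 (l): row=1 col=8 char='e'
After 6 (G): row=5 col=0 char='_'
After 7 (k): row=4 col=0 char='r'

Answer: r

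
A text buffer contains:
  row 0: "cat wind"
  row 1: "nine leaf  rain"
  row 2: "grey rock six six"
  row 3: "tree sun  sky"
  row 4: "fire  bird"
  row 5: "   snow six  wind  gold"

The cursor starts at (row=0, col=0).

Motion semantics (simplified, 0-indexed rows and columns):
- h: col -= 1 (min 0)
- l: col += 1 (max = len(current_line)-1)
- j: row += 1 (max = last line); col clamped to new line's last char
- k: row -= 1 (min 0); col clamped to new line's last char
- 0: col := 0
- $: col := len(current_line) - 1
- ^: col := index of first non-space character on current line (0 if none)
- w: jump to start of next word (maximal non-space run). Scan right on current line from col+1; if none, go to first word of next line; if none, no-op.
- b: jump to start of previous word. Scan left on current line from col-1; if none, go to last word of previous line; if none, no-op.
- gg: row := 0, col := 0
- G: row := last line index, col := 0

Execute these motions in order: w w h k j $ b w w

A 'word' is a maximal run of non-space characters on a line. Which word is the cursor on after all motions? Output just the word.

After 1 (w): row=0 col=4 char='w'
After 2 (w): row=1 col=0 char='n'
After 3 (h): row=1 col=0 char='n'
After 4 (k): row=0 col=0 char='c'
After 5 (j): row=1 col=0 char='n'
After 6 ($): row=1 col=14 char='n'
After 7 (b): row=1 col=11 char='r'
After 8 (w): row=2 col=0 char='g'
After 9 (w): row=2 col=5 char='r'

Answer: rock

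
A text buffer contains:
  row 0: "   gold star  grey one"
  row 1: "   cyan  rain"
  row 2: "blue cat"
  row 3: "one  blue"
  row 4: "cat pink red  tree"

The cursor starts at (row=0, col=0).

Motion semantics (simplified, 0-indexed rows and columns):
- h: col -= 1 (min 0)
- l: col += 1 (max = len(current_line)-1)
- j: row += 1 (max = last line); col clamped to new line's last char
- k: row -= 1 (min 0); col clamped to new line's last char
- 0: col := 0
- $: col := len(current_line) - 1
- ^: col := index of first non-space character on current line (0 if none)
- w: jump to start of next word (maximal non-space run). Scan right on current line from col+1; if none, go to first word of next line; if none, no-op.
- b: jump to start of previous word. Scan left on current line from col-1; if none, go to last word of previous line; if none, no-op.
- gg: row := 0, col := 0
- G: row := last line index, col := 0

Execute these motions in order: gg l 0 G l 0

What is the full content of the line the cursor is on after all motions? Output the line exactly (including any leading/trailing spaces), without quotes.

After 1 (gg): row=0 col=0 char='_'
After 2 (l): row=0 col=1 char='_'
After 3 (0): row=0 col=0 char='_'
After 4 (G): row=4 col=0 char='c'
After 5 (l): row=4 col=1 char='a'
After 6 (0): row=4 col=0 char='c'

Answer: cat pink red  tree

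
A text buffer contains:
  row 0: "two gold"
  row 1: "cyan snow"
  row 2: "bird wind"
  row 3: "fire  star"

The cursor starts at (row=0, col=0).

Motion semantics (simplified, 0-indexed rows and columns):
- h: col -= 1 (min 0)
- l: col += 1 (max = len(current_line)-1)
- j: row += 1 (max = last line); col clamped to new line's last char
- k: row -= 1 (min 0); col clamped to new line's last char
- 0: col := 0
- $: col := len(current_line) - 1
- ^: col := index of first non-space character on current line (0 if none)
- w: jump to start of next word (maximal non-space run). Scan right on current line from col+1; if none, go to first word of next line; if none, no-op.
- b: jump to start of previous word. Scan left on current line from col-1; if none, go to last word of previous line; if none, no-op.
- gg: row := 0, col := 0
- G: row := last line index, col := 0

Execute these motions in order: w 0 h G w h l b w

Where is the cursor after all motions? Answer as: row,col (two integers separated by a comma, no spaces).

Answer: 3,6

Derivation:
After 1 (w): row=0 col=4 char='g'
After 2 (0): row=0 col=0 char='t'
After 3 (h): row=0 col=0 char='t'
After 4 (G): row=3 col=0 char='f'
After 5 (w): row=3 col=6 char='s'
After 6 (h): row=3 col=5 char='_'
After 7 (l): row=3 col=6 char='s'
After 8 (b): row=3 col=0 char='f'
After 9 (w): row=3 col=6 char='s'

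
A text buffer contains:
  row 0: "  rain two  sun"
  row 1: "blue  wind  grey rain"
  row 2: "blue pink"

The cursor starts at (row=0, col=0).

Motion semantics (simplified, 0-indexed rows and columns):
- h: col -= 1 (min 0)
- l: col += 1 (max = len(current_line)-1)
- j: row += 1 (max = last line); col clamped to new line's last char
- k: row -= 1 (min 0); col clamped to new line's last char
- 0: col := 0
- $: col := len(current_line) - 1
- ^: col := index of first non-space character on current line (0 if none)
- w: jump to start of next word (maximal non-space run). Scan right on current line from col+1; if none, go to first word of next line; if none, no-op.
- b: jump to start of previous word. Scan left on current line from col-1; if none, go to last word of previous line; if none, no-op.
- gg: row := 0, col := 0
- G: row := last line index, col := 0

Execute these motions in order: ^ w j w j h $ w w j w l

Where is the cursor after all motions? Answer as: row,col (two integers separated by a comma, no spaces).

Answer: 2,8

Derivation:
After 1 (^): row=0 col=2 char='r'
After 2 (w): row=0 col=7 char='t'
After 3 (j): row=1 col=7 char='i'
After 4 (w): row=1 col=12 char='g'
After 5 (j): row=2 col=8 char='k'
After 6 (h): row=2 col=7 char='n'
After 7 ($): row=2 col=8 char='k'
After 8 (w): row=2 col=8 char='k'
After 9 (w): row=2 col=8 char='k'
After 10 (j): row=2 col=8 char='k'
After 11 (w): row=2 col=8 char='k'
After 12 (l): row=2 col=8 char='k'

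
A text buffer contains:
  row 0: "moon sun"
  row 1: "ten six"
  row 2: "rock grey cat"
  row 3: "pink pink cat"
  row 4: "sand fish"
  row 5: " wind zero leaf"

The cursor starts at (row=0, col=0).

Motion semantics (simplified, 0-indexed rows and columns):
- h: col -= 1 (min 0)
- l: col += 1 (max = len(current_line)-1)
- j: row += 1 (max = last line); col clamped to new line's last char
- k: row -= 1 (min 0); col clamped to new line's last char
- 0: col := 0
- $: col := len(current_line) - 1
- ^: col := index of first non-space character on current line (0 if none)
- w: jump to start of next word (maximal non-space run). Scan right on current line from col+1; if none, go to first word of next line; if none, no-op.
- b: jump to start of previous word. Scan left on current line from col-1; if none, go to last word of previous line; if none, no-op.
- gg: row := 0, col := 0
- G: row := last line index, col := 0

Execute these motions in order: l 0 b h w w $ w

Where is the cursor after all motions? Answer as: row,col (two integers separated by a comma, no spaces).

After 1 (l): row=0 col=1 char='o'
After 2 (0): row=0 col=0 char='m'
After 3 (b): row=0 col=0 char='m'
After 4 (h): row=0 col=0 char='m'
After 5 (w): row=0 col=5 char='s'
After 6 (w): row=1 col=0 char='t'
After 7 ($): row=1 col=6 char='x'
After 8 (w): row=2 col=0 char='r'

Answer: 2,0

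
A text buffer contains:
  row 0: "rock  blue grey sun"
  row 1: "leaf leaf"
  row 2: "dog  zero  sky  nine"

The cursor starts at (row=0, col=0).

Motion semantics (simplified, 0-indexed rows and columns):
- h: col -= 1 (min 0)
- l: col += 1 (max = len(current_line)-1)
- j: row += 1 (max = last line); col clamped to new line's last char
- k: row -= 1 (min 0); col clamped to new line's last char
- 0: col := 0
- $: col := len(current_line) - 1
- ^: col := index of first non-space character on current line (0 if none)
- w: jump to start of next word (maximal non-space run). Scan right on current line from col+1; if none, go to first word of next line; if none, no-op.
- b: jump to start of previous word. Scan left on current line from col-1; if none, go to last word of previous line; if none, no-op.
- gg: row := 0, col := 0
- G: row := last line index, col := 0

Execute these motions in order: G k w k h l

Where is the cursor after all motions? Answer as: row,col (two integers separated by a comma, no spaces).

Answer: 0,5

Derivation:
After 1 (G): row=2 col=0 char='d'
After 2 (k): row=1 col=0 char='l'
After 3 (w): row=1 col=5 char='l'
After 4 (k): row=0 col=5 char='_'
After 5 (h): row=0 col=4 char='_'
After 6 (l): row=0 col=5 char='_'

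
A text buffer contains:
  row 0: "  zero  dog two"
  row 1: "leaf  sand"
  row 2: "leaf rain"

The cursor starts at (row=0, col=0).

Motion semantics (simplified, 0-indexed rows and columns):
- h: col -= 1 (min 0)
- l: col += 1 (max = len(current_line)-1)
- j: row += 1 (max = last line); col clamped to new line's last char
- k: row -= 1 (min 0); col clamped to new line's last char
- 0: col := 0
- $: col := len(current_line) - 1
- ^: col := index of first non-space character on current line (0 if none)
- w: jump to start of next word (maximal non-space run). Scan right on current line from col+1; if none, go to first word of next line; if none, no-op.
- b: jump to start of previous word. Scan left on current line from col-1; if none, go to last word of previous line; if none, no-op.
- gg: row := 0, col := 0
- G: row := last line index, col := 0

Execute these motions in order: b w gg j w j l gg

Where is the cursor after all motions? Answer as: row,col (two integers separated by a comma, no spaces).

After 1 (b): row=0 col=0 char='_'
After 2 (w): row=0 col=2 char='z'
After 3 (gg): row=0 col=0 char='_'
After 4 (j): row=1 col=0 char='l'
After 5 (w): row=1 col=6 char='s'
After 6 (j): row=2 col=6 char='a'
After 7 (l): row=2 col=7 char='i'
After 8 (gg): row=0 col=0 char='_'

Answer: 0,0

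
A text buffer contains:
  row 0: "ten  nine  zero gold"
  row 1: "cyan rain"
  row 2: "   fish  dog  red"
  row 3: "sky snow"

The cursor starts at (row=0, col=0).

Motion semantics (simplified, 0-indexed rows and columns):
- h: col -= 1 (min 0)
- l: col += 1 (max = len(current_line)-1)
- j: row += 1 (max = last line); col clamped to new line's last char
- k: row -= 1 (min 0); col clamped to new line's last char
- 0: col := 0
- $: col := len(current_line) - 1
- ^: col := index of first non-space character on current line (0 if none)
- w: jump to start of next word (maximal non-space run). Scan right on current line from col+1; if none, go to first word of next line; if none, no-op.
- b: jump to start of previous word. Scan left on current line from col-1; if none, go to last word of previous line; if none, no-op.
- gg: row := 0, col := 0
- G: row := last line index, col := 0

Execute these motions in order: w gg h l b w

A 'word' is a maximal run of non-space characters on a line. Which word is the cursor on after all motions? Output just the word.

After 1 (w): row=0 col=5 char='n'
After 2 (gg): row=0 col=0 char='t'
After 3 (h): row=0 col=0 char='t'
After 4 (l): row=0 col=1 char='e'
After 5 (b): row=0 col=0 char='t'
After 6 (w): row=0 col=5 char='n'

Answer: nine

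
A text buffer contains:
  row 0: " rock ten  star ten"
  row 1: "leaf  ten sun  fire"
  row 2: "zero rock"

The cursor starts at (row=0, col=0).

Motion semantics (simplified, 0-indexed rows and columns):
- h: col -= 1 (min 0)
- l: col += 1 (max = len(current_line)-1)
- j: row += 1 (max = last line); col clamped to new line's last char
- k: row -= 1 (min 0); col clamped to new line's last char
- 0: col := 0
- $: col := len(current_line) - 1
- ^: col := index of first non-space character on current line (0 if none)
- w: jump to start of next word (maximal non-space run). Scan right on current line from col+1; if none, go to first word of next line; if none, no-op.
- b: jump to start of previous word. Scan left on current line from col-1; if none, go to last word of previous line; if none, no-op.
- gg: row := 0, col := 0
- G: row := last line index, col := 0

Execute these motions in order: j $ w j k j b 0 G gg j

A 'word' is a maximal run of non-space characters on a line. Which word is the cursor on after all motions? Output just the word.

Answer: leaf

Derivation:
After 1 (j): row=1 col=0 char='l'
After 2 ($): row=1 col=18 char='e'
After 3 (w): row=2 col=0 char='z'
After 4 (j): row=2 col=0 char='z'
After 5 (k): row=1 col=0 char='l'
After 6 (j): row=2 col=0 char='z'
After 7 (b): row=1 col=15 char='f'
After 8 (0): row=1 col=0 char='l'
After 9 (G): row=2 col=0 char='z'
After 10 (gg): row=0 col=0 char='_'
After 11 (j): row=1 col=0 char='l'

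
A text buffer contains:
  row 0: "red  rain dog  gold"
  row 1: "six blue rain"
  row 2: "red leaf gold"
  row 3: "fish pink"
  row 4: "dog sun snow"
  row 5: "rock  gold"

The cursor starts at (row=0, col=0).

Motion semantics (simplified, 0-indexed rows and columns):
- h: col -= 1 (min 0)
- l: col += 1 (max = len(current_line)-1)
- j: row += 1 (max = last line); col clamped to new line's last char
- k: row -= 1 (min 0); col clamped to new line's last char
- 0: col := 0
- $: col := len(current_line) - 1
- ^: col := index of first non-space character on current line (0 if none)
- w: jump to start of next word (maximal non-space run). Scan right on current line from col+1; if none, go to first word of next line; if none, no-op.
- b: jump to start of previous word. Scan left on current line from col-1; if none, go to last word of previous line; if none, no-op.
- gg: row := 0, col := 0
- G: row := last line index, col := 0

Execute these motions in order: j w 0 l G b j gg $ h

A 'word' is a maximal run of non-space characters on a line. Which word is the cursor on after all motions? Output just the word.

After 1 (j): row=1 col=0 char='s'
After 2 (w): row=1 col=4 char='b'
After 3 (0): row=1 col=0 char='s'
After 4 (l): row=1 col=1 char='i'
After 5 (G): row=5 col=0 char='r'
After 6 (b): row=4 col=8 char='s'
After 7 (j): row=5 col=8 char='l'
After 8 (gg): row=0 col=0 char='r'
After 9 ($): row=0 col=18 char='d'
After 10 (h): row=0 col=17 char='l'

Answer: gold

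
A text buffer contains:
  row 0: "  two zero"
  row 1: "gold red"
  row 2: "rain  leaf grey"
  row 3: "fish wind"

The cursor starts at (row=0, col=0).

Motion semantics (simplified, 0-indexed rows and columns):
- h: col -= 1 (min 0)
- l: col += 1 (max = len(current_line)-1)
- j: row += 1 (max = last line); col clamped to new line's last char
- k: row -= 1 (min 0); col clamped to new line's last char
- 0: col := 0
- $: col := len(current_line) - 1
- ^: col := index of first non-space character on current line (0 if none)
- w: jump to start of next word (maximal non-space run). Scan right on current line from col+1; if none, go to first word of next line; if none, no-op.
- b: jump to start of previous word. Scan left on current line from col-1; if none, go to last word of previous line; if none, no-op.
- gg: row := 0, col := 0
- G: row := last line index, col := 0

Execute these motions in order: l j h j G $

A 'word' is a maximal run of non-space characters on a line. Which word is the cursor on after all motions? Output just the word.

Answer: wind

Derivation:
After 1 (l): row=0 col=1 char='_'
After 2 (j): row=1 col=1 char='o'
After 3 (h): row=1 col=0 char='g'
After 4 (j): row=2 col=0 char='r'
After 5 (G): row=3 col=0 char='f'
After 6 ($): row=3 col=8 char='d'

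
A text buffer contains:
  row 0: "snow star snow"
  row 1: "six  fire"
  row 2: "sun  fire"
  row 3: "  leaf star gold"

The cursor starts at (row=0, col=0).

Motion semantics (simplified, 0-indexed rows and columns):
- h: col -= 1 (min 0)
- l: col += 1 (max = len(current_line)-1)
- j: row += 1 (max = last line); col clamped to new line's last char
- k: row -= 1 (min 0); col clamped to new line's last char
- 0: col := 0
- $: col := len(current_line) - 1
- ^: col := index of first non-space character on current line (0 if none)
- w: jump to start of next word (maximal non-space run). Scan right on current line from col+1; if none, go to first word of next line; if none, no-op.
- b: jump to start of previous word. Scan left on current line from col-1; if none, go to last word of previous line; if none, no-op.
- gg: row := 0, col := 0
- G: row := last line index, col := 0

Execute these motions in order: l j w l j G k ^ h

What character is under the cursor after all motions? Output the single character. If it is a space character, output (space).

After 1 (l): row=0 col=1 char='n'
After 2 (j): row=1 col=1 char='i'
After 3 (w): row=1 col=5 char='f'
After 4 (l): row=1 col=6 char='i'
After 5 (j): row=2 col=6 char='i'
After 6 (G): row=3 col=0 char='_'
After 7 (k): row=2 col=0 char='s'
After 8 (^): row=2 col=0 char='s'
After 9 (h): row=2 col=0 char='s'

Answer: s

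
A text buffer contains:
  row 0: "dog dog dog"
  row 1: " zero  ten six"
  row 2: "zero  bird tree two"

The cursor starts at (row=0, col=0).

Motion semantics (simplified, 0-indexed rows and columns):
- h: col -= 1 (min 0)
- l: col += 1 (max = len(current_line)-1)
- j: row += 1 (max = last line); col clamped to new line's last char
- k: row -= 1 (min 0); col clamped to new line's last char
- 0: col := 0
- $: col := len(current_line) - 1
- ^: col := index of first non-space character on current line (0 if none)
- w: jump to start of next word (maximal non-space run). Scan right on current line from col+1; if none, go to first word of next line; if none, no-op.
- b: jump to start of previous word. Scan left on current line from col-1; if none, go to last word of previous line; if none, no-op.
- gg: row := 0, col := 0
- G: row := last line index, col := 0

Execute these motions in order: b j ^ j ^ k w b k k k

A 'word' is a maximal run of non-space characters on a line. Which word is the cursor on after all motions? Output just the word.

After 1 (b): row=0 col=0 char='d'
After 2 (j): row=1 col=0 char='_'
After 3 (^): row=1 col=1 char='z'
After 4 (j): row=2 col=1 char='e'
After 5 (^): row=2 col=0 char='z'
After 6 (k): row=1 col=0 char='_'
After 7 (w): row=1 col=1 char='z'
After 8 (b): row=0 col=8 char='d'
After 9 (k): row=0 col=8 char='d'
After 10 (k): row=0 col=8 char='d'
After 11 (k): row=0 col=8 char='d'

Answer: dog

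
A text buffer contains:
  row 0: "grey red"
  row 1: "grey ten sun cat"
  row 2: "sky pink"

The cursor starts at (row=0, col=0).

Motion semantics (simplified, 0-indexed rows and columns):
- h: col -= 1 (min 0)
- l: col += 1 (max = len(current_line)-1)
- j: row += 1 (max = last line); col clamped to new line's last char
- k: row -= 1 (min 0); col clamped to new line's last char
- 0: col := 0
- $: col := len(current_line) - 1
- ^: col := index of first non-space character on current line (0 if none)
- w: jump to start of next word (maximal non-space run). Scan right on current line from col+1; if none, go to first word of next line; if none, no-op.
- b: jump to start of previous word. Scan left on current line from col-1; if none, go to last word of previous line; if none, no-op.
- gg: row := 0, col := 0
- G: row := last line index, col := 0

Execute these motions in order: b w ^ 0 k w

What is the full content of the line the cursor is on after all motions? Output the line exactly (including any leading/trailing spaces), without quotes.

Answer: grey red

Derivation:
After 1 (b): row=0 col=0 char='g'
After 2 (w): row=0 col=5 char='r'
After 3 (^): row=0 col=0 char='g'
After 4 (0): row=0 col=0 char='g'
After 5 (k): row=0 col=0 char='g'
After 6 (w): row=0 col=5 char='r'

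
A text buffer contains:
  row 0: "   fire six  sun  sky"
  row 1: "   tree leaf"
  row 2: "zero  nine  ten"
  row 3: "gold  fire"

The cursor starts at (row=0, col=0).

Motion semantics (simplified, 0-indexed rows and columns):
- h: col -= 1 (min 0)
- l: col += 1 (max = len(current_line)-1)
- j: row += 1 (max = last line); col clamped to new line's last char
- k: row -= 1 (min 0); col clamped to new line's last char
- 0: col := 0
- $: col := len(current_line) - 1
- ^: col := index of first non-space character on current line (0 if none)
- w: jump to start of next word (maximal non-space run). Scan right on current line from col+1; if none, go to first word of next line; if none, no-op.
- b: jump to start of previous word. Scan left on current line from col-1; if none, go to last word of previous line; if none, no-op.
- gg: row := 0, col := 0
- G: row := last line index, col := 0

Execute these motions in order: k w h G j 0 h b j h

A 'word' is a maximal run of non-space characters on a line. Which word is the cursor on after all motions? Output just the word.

After 1 (k): row=0 col=0 char='_'
After 2 (w): row=0 col=3 char='f'
After 3 (h): row=0 col=2 char='_'
After 4 (G): row=3 col=0 char='g'
After 5 (j): row=3 col=0 char='g'
After 6 (0): row=3 col=0 char='g'
After 7 (h): row=3 col=0 char='g'
After 8 (b): row=2 col=12 char='t'
After 9 (j): row=3 col=9 char='e'
After 10 (h): row=3 col=8 char='r'

Answer: fire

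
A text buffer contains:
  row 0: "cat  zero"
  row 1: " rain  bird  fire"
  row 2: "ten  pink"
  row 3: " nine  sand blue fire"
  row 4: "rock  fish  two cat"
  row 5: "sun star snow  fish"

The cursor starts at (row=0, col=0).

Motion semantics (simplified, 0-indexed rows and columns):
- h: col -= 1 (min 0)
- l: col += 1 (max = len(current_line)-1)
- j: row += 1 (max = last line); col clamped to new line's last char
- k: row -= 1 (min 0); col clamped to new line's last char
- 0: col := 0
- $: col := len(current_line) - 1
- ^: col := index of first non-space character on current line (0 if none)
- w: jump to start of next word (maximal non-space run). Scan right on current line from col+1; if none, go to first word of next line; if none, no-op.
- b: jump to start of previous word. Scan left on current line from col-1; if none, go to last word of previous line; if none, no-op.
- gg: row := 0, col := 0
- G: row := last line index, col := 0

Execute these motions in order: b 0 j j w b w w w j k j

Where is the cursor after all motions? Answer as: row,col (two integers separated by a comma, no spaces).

After 1 (b): row=0 col=0 char='c'
After 2 (0): row=0 col=0 char='c'
After 3 (j): row=1 col=0 char='_'
After 4 (j): row=2 col=0 char='t'
After 5 (w): row=2 col=5 char='p'
After 6 (b): row=2 col=0 char='t'
After 7 (w): row=2 col=5 char='p'
After 8 (w): row=3 col=1 char='n'
After 9 (w): row=3 col=7 char='s'
After 10 (j): row=4 col=7 char='i'
After 11 (k): row=3 col=7 char='s'
After 12 (j): row=4 col=7 char='i'

Answer: 4,7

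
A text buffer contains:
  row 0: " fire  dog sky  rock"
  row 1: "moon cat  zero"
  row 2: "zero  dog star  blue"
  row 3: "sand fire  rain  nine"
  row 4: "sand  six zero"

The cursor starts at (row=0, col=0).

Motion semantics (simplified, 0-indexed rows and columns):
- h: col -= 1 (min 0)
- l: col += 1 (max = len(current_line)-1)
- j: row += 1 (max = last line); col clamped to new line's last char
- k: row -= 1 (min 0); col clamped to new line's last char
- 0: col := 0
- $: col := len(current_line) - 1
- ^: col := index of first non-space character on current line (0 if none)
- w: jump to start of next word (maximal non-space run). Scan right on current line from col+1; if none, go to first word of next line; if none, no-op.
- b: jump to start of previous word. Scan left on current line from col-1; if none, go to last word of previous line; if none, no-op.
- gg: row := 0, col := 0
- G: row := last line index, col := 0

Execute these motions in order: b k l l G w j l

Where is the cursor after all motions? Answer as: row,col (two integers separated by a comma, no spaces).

Answer: 4,7

Derivation:
After 1 (b): row=0 col=0 char='_'
After 2 (k): row=0 col=0 char='_'
After 3 (l): row=0 col=1 char='f'
After 4 (l): row=0 col=2 char='i'
After 5 (G): row=4 col=0 char='s'
After 6 (w): row=4 col=6 char='s'
After 7 (j): row=4 col=6 char='s'
After 8 (l): row=4 col=7 char='i'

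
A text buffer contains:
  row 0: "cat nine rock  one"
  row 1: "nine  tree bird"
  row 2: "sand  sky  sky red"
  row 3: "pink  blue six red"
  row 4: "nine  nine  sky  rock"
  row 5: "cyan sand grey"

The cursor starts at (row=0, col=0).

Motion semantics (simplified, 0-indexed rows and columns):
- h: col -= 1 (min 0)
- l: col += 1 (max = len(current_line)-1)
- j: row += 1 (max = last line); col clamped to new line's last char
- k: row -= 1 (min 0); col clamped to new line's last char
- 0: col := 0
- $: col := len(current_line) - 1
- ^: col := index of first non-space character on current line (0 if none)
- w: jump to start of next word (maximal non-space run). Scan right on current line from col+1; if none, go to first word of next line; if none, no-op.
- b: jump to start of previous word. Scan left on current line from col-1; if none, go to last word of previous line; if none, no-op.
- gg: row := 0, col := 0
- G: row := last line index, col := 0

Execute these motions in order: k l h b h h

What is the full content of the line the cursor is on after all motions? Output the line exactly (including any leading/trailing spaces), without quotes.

After 1 (k): row=0 col=0 char='c'
After 2 (l): row=0 col=1 char='a'
After 3 (h): row=0 col=0 char='c'
After 4 (b): row=0 col=0 char='c'
After 5 (h): row=0 col=0 char='c'
After 6 (h): row=0 col=0 char='c'

Answer: cat nine rock  one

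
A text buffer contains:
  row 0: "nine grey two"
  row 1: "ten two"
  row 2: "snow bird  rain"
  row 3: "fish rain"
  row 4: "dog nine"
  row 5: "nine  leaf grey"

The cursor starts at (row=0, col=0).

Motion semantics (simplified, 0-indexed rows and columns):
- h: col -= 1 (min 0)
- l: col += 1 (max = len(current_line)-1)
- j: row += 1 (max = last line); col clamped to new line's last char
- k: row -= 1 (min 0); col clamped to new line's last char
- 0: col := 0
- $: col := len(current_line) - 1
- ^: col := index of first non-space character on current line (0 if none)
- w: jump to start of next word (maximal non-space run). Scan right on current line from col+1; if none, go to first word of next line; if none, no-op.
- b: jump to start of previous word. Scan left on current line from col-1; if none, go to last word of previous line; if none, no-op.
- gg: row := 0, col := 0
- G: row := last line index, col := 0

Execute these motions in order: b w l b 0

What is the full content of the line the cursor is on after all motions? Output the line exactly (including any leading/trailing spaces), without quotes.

After 1 (b): row=0 col=0 char='n'
After 2 (w): row=0 col=5 char='g'
After 3 (l): row=0 col=6 char='r'
After 4 (b): row=0 col=5 char='g'
After 5 (0): row=0 col=0 char='n'

Answer: nine grey two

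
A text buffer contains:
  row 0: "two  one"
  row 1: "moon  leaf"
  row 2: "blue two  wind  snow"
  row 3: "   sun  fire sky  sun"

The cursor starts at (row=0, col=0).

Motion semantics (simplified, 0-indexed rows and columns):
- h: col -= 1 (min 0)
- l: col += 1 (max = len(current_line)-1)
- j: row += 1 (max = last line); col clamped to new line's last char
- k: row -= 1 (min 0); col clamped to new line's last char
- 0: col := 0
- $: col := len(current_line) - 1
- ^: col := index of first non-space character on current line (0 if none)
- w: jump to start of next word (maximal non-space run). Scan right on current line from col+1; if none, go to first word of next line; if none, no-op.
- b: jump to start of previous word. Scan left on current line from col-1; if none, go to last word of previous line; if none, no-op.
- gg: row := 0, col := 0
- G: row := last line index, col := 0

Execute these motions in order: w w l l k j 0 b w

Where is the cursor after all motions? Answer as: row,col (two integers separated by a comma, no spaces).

Answer: 1,0

Derivation:
After 1 (w): row=0 col=5 char='o'
After 2 (w): row=1 col=0 char='m'
After 3 (l): row=1 col=1 char='o'
After 4 (l): row=1 col=2 char='o'
After 5 (k): row=0 col=2 char='o'
After 6 (j): row=1 col=2 char='o'
After 7 (0): row=1 col=0 char='m'
After 8 (b): row=0 col=5 char='o'
After 9 (w): row=1 col=0 char='m'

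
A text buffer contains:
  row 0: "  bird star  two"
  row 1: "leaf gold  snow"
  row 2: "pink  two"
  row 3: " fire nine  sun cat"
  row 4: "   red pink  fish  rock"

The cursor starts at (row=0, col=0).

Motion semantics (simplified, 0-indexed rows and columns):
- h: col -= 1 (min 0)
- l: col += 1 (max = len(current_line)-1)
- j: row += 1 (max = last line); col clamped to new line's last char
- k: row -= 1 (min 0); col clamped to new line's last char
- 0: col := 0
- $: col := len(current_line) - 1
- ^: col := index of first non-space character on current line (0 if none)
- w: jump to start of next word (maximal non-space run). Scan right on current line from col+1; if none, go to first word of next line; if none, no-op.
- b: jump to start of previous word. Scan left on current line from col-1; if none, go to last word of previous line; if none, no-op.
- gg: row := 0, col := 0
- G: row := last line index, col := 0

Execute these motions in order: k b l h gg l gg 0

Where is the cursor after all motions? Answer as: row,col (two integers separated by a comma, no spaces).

Answer: 0,0

Derivation:
After 1 (k): row=0 col=0 char='_'
After 2 (b): row=0 col=0 char='_'
After 3 (l): row=0 col=1 char='_'
After 4 (h): row=0 col=0 char='_'
After 5 (gg): row=0 col=0 char='_'
After 6 (l): row=0 col=1 char='_'
After 7 (gg): row=0 col=0 char='_'
After 8 (0): row=0 col=0 char='_'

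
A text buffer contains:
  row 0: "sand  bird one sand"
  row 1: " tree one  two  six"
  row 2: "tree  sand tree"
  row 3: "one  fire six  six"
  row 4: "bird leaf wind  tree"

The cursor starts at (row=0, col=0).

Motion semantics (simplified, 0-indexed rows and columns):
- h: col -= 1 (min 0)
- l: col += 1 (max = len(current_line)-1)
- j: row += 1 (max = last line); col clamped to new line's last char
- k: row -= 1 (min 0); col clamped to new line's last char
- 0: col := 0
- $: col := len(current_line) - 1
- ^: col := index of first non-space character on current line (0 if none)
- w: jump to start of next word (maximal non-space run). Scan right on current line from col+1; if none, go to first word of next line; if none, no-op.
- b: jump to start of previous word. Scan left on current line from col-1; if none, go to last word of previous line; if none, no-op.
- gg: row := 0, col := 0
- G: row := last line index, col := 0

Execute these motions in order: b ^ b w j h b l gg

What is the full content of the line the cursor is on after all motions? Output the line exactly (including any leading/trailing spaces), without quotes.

After 1 (b): row=0 col=0 char='s'
After 2 (^): row=0 col=0 char='s'
After 3 (b): row=0 col=0 char='s'
After 4 (w): row=0 col=6 char='b'
After 5 (j): row=1 col=6 char='o'
After 6 (h): row=1 col=5 char='_'
After 7 (b): row=1 col=1 char='t'
After 8 (l): row=1 col=2 char='r'
After 9 (gg): row=0 col=0 char='s'

Answer: sand  bird one sand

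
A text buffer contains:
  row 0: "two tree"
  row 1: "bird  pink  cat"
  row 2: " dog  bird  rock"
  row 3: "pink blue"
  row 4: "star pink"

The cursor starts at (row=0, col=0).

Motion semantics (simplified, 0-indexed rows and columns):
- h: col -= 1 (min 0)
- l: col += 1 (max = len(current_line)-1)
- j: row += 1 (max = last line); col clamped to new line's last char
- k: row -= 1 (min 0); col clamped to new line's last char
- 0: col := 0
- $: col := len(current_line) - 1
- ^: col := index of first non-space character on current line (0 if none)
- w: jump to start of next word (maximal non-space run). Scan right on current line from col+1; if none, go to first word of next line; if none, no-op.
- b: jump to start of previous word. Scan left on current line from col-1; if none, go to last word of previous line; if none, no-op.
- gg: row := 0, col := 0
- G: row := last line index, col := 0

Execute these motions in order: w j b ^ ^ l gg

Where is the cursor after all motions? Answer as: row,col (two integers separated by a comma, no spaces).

Answer: 0,0

Derivation:
After 1 (w): row=0 col=4 char='t'
After 2 (j): row=1 col=4 char='_'
After 3 (b): row=1 col=0 char='b'
After 4 (^): row=1 col=0 char='b'
After 5 (^): row=1 col=0 char='b'
After 6 (l): row=1 col=1 char='i'
After 7 (gg): row=0 col=0 char='t'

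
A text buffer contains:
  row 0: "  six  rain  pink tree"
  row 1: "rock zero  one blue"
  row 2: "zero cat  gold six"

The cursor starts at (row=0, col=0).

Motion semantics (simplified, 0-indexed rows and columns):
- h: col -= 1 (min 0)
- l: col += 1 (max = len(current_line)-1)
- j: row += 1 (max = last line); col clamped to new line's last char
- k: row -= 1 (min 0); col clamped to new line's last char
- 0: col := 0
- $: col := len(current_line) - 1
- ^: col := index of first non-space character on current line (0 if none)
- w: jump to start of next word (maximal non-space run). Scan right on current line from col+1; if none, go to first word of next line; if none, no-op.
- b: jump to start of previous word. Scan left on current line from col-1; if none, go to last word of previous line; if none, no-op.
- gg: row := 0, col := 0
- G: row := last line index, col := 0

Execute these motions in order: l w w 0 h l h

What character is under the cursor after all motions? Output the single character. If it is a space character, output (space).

Answer: (space)

Derivation:
After 1 (l): row=0 col=1 char='_'
After 2 (w): row=0 col=2 char='s'
After 3 (w): row=0 col=7 char='r'
After 4 (0): row=0 col=0 char='_'
After 5 (h): row=0 col=0 char='_'
After 6 (l): row=0 col=1 char='_'
After 7 (h): row=0 col=0 char='_'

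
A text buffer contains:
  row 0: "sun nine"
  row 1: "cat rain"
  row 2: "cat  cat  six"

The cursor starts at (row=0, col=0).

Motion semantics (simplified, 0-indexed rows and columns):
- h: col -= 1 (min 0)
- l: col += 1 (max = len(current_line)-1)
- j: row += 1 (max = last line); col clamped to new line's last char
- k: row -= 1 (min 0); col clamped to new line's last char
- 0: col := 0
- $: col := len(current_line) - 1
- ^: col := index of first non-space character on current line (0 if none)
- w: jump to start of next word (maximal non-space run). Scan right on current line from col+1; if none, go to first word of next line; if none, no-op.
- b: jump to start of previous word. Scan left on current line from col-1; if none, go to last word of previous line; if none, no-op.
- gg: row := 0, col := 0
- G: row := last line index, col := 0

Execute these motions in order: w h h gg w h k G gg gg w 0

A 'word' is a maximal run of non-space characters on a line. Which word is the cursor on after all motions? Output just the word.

After 1 (w): row=0 col=4 char='n'
After 2 (h): row=0 col=3 char='_'
After 3 (h): row=0 col=2 char='n'
After 4 (gg): row=0 col=0 char='s'
After 5 (w): row=0 col=4 char='n'
After 6 (h): row=0 col=3 char='_'
After 7 (k): row=0 col=3 char='_'
After 8 (G): row=2 col=0 char='c'
After 9 (gg): row=0 col=0 char='s'
After 10 (gg): row=0 col=0 char='s'
After 11 (w): row=0 col=4 char='n'
After 12 (0): row=0 col=0 char='s'

Answer: sun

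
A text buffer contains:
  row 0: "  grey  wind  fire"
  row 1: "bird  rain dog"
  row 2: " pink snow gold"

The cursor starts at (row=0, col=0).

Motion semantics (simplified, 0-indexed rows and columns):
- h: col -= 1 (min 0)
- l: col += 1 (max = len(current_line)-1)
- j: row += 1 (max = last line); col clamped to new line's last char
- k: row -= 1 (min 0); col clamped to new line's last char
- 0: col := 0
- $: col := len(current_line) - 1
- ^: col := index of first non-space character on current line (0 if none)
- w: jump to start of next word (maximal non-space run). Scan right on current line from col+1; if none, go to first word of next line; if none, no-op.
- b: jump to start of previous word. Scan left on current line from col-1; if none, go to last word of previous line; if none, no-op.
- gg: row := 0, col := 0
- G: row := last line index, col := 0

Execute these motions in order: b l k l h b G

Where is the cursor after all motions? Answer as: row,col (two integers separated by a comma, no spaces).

After 1 (b): row=0 col=0 char='_'
After 2 (l): row=0 col=1 char='_'
After 3 (k): row=0 col=1 char='_'
After 4 (l): row=0 col=2 char='g'
After 5 (h): row=0 col=1 char='_'
After 6 (b): row=0 col=1 char='_'
After 7 (G): row=2 col=0 char='_'

Answer: 2,0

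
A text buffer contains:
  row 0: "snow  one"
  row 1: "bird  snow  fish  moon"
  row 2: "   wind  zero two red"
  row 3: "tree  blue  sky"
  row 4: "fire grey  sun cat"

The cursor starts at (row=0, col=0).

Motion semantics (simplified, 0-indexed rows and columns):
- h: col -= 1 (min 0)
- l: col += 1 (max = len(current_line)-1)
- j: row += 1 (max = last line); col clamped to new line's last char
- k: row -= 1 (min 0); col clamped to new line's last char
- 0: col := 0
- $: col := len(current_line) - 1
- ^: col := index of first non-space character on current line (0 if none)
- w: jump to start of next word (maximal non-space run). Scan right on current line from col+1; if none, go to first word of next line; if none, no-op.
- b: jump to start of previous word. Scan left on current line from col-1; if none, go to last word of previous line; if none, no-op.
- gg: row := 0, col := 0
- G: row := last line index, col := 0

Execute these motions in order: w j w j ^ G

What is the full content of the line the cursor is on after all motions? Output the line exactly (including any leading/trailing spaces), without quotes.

After 1 (w): row=0 col=6 char='o'
After 2 (j): row=1 col=6 char='s'
After 3 (w): row=1 col=12 char='f'
After 4 (j): row=2 col=12 char='o'
After 5 (^): row=2 col=3 char='w'
After 6 (G): row=4 col=0 char='f'

Answer: fire grey  sun cat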